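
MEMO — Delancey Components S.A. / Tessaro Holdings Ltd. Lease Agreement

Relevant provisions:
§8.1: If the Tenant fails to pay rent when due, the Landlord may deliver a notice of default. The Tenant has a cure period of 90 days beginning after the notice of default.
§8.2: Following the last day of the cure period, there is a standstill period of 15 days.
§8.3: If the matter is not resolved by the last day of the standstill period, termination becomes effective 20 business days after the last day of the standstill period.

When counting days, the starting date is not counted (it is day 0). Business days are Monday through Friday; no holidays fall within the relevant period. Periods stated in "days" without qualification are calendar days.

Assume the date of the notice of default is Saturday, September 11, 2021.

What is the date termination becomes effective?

January 21, 2022

Adding 90 calendar days to September 11, 2021 gives December 10, 2021, which is the last day of the cure period.
The last day of the standstill period: December 10, 2021 + 15 days = December 25, 2021.
From Saturday, December 25, 2021, 20 business days (Dec 27, Dec 28, Dec 29, Dec 30, …, Jan 19, Jan 20, Jan 21, skipping weekends) brings us to Friday, January 21, 2022, which is the date termination becomes effective.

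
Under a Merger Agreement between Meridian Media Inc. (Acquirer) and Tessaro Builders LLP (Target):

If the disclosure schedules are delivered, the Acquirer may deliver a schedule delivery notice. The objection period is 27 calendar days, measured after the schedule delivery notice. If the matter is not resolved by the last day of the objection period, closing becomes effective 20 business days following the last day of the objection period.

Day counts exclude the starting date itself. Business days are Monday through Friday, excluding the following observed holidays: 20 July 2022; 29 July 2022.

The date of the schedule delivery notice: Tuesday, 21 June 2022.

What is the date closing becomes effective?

Adding 27 calendar days to 21 June 2022 gives 18 July 2022, which is the last day of the objection period.
From Monday, 18 July 2022, 20 business days (Jul 19, Jul 21, Jul 22, Jul 25, …, Aug 15, Aug 16, Aug 17, skipping weekends and the listed holidays on Jul 20, Jul 29) brings us to Wednesday, 17 August 2022, which is the date closing becomes effective.

17 August 2022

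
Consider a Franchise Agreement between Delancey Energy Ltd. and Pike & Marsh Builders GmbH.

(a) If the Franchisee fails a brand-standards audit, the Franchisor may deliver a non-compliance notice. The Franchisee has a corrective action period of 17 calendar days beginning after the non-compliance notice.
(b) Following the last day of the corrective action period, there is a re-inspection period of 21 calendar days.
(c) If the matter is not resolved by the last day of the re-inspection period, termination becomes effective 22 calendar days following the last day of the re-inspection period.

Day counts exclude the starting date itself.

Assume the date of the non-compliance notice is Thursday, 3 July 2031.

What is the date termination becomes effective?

1 September 2031

The last day of the corrective action period: 3 July 2031 + 17 days = 20 July 2031.
The last day of the re-inspection period: 21 calendar days after 20 July 2031 is 10 August 2031.
Adding 22 calendar days to 10 August 2031 gives 1 September 2031, which is the date termination becomes effective.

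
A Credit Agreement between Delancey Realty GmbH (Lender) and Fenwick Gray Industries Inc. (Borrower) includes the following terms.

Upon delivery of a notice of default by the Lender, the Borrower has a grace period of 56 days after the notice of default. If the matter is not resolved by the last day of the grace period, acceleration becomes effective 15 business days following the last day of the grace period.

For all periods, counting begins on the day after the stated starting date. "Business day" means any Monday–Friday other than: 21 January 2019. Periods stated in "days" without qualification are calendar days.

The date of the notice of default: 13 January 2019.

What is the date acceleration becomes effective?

29 March 2019

Adding 56 calendar days to 13 January 2019 gives 10 March 2019, which is the last day of the grace period.
The date acceleration becomes effective: 15 business days after Sunday, 10 March 2019, skipping weekends — Mar 11, Mar 12, Mar 13, Mar 14, …, Mar 27, Mar 28, Mar 29 — lands on Friday, 29 March 2019.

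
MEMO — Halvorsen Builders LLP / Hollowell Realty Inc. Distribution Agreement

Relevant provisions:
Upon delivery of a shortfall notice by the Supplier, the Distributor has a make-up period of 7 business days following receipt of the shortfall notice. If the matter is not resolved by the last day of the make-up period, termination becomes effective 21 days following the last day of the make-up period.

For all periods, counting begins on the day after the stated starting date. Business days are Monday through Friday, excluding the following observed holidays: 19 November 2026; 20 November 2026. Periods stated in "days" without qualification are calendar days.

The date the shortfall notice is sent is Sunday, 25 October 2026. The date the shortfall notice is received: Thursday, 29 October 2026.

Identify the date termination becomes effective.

The last day of the make-up period: counting 7 business days from Thursday, 29 October 2026 (Oct 30, Nov 2, Nov 3, Nov 4, Nov 5, Nov 6, Nov 9, skipping weekends) reaches Monday, 9 November 2026.
The date termination becomes effective: 21 calendar days after 9 November 2026 is 30 November 2026.

30 November 2026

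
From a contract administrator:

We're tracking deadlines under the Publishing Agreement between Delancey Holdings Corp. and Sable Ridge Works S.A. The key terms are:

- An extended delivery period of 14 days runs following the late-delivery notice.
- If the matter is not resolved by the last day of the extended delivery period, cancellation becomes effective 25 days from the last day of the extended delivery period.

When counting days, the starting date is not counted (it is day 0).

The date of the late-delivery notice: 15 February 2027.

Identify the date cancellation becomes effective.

26 March 2027

The last day of the extended delivery period: 14 calendar days after 15 February 2027 is 1 March 2027.
The date cancellation becomes effective: 1 March 2027 + 25 days = 26 March 2027.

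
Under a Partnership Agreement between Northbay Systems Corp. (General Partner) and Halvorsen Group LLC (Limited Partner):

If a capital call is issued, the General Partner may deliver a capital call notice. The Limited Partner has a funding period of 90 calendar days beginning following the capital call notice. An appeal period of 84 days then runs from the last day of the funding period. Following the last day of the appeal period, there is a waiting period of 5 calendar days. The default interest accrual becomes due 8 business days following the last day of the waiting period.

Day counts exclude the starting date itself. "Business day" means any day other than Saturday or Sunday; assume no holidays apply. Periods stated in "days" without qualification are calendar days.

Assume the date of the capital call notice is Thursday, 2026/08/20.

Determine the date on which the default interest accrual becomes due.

2027/02/25

Adding 90 calendar days to 2026/08/20 gives 2026/11/18, which is the last day of the funding period.
Adding 84 calendar days to 2026/11/18 gives 2027/02/10, which is the last day of the appeal period.
The last day of the waiting period: 5 calendar days after 2027/02/10 is 2027/02/15.
The date on which the default interest accrual becomes due: 8 business days after Monday, 2027/02/15, skipping weekends — Feb 16, Feb 17, Feb 18, Feb 19, Feb 22, Feb 23, Feb 24, Feb 25 — lands on Thursday, 2027/02/25.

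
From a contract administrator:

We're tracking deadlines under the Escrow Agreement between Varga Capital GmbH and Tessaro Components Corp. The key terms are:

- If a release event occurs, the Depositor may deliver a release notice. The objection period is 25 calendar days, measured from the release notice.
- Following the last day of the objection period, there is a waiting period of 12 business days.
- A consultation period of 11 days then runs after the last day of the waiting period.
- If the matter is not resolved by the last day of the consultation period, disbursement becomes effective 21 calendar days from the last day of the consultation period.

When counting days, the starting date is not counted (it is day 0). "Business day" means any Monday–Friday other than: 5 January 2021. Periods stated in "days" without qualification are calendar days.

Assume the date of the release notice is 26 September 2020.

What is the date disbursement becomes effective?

8 December 2020

The last day of the objection period: 26 September 2020 + 25 days = 21 October 2020.
The last day of the waiting period: 12 business days after Wednesday, 21 October 2020, skipping weekends — Oct 22, Oct 23, Oct 26, Oct 27, …, Nov 4, Nov 5, Nov 6 — lands on Friday, 6 November 2020.
The last day of the consultation period: 6 November 2020 + 11 days = 17 November 2020.
The date disbursement becomes effective: 21 calendar days after 17 November 2020 is 8 December 2020.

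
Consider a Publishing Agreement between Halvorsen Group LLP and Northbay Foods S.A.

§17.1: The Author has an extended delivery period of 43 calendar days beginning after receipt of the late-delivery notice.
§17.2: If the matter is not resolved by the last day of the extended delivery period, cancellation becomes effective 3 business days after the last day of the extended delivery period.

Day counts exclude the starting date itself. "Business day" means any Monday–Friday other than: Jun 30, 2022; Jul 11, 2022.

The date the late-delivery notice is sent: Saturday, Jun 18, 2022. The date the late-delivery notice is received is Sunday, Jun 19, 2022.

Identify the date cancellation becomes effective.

Aug 4, 2022

The last day of the extended delivery period: 43 calendar days after Jun 19, 2022 is Aug 1, 2022.
The date cancellation becomes effective: counting 3 business days from Monday, Aug 1, 2022 (Aug 2, Aug 3, Aug 4, skipping weekends) reaches Thursday, Aug 4, 2022.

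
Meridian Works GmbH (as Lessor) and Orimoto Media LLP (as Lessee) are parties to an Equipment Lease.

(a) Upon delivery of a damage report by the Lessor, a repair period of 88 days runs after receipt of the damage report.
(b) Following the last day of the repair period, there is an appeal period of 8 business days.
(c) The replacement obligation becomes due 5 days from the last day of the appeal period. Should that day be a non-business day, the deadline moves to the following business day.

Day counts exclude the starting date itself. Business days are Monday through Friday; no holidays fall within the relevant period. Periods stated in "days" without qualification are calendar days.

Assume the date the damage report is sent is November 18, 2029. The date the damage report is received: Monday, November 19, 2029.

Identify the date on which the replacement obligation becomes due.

The last day of the repair period: 88 calendar days after November 19, 2029 is February 15, 2030.
The last day of the appeal period: 8 business days after Friday, February 15, 2030, skipping weekends — Feb 18, Feb 19, Feb 20, Feb 21, Feb 22, Feb 25, Feb 26, Feb 27 — lands on Wednesday, February 27, 2030.
The date on which the replacement obligation becomes due: 5 calendar days after February 27, 2030 is March 4, 2030. March 4, 2030 is a Monday, so no roll-forward applies.

March 4, 2030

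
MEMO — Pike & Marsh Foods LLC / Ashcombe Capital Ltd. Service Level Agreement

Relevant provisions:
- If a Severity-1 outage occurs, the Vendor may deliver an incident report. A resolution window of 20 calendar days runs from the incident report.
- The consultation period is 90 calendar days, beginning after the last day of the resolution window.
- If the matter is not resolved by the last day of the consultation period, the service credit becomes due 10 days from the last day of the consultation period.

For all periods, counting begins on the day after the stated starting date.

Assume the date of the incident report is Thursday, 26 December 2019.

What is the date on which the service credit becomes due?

24 April 2020

The last day of the resolution window: 26 December 2019 + 20 days = 15 January 2020.
The last day of the consultation period: 90 calendar days after 15 January 2020 is 14 April 2020.
Adding 10 calendar days to 14 April 2020 gives 24 April 2020, which is the date on which the service credit becomes due.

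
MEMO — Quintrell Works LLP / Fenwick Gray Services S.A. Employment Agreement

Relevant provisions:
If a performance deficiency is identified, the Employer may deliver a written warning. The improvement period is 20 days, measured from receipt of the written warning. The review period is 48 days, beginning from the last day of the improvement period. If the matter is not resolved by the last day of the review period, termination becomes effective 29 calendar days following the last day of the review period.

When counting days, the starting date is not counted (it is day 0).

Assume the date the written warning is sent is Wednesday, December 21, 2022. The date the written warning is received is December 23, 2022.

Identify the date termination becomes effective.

The last day of the improvement period: 20 calendar days after December 23, 2022 is January 12, 2023.
Adding 48 calendar days to January 12, 2023 gives March 1, 2023, which is the last day of the review period.
Adding 29 calendar days to March 1, 2023 gives March 30, 2023, which is the date termination becomes effective.

March 30, 2023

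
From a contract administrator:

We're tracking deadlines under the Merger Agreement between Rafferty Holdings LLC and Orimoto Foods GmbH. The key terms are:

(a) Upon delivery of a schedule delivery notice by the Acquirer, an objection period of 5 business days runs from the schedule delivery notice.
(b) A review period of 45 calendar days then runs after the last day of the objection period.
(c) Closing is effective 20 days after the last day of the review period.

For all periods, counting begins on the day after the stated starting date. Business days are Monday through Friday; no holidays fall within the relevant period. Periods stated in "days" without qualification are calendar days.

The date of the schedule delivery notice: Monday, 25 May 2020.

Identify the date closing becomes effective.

5 August 2020

From Monday, 25 May 2020, 5 business days (May 26, May 27, May 28, May 29, Jun 1, skipping weekends) brings us to Monday, 1 June 2020, which is the last day of the objection period.
The last day of the review period: 45 calendar days after 1 June 2020 is 16 July 2020.
Adding 20 calendar days to 16 July 2020 gives 5 August 2020, which is the date closing becomes effective.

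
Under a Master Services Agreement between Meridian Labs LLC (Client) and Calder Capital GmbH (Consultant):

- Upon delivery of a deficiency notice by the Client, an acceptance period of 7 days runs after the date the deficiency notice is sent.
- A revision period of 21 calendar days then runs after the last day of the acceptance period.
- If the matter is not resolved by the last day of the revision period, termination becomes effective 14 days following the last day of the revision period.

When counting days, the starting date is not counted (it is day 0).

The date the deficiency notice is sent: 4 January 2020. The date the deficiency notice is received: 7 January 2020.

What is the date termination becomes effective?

15 February 2020

Adding 7 calendar days to 4 January 2020 gives 11 January 2020, which is the last day of the acceptance period.
Adding 21 calendar days to 11 January 2020 gives 1 February 2020, which is the last day of the revision period.
The date termination becomes effective: 14 calendar days after 1 February 2020 is 15 February 2020.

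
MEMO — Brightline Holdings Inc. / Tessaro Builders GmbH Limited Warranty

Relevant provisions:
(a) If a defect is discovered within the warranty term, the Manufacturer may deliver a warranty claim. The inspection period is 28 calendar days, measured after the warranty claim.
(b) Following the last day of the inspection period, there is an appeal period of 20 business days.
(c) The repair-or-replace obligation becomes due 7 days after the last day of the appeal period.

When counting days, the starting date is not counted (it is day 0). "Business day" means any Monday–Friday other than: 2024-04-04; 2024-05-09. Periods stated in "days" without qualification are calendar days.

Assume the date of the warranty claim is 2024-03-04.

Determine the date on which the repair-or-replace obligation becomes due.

The last day of the inspection period: 2024-03-04 + 28 days = 2024-04-01.
The last day of the appeal period: counting 20 business days from Monday, 2024-04-01 (Apr 2, Apr 3, Apr 5, Apr 8, …, Apr 26, Apr 29, Apr 30, skipping weekends and the listed holiday on Apr 4) reaches Tuesday, 2024-04-30.
The date on which the repair-or-replace obligation becomes due: 7 calendar days after 2024-04-30 is 2024-05-07.

2024-05-07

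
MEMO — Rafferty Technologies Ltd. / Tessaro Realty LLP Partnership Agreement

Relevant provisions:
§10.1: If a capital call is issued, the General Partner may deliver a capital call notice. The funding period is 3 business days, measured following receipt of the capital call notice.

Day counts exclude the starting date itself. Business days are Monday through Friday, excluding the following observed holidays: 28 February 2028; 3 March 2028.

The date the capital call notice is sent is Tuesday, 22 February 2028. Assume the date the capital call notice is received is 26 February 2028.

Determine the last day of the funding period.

2 March 2028

The last day of the funding period: 3 business days after Saturday, 26 February 2028, skipping weekends and the listed holiday on Feb 28 — Feb 29, Mar 1, Mar 2 — lands on Thursday, 2 March 2028.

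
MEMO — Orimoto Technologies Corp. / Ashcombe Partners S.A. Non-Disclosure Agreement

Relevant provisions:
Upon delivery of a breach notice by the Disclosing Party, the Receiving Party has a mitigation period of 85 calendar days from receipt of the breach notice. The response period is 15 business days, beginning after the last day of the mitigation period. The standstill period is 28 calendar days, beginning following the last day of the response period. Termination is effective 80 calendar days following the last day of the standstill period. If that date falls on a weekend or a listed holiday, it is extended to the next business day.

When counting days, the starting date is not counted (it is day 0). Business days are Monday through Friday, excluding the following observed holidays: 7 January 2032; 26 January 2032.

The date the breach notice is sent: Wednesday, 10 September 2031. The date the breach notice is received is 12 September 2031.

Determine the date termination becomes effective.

The last day of the mitigation period: 85 calendar days after 12 September 2031 is 6 December 2031.
From Saturday, 6 December 2031, 15 business days (Dec 8, Dec 9, Dec 10, Dec 11, …, Dec 24, Dec 25, Dec 26, skipping weekends) brings us to Friday, 26 December 2031, which is the last day of the response period.
Adding 28 calendar days to 26 December 2031 gives 23 January 2032, which is the last day of the standstill period.
Adding 80 calendar days to 23 January 2032 gives 12 April 2032, which is the date termination becomes effective. 12 April 2032 is a Monday and is not a listed holiday, so no roll-forward applies.

12 April 2032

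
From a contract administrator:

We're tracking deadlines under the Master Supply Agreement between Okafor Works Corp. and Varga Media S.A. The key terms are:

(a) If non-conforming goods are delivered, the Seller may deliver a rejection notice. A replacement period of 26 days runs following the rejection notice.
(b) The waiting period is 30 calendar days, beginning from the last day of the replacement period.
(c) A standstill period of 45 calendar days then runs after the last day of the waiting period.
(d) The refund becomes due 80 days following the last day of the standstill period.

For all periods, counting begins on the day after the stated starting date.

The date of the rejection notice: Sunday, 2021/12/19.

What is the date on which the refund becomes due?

The last day of the replacement period: 26 calendar days after 2021/12/19 is 2022/01/14.
Adding 30 calendar days to 2022/01/14 gives 2022/02/13, which is the last day of the waiting period.
The last day of the standstill period: 45 calendar days after 2022/02/13 is 2022/03/30.
The date on which the refund becomes due: 2022/03/30 + 80 days = 2022/06/18.

2022/06/18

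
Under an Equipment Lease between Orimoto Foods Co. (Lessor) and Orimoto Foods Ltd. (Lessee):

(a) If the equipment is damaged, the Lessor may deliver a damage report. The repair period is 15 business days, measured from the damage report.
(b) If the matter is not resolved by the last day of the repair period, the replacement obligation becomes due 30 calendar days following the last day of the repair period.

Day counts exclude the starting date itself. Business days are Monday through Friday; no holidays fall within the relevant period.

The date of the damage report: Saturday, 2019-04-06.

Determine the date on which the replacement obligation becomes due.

2019-05-26

The last day of the repair period: 15 business days after Saturday, 2019-04-06, skipping weekends — Apr 8, Apr 9, Apr 10, Apr 11, …, Apr 24, Apr 25, Apr 26 — lands on Friday, 2019-04-26.
Adding 30 calendar days to 2019-04-26 gives 2019-05-26, which is the date on which the replacement obligation becomes due.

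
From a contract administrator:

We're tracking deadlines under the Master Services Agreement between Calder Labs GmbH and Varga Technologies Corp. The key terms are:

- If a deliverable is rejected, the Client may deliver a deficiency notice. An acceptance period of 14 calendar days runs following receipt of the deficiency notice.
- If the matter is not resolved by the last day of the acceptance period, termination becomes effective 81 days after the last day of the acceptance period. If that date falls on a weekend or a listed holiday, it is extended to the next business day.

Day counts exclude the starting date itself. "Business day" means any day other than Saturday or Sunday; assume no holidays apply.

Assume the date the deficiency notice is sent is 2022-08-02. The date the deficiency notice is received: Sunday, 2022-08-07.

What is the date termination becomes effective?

Adding 14 calendar days to 2022-08-07 gives 2022-08-21, which is the last day of the acceptance period.
The date termination becomes effective: 2022-08-21 + 81 days = 2022-11-10. 2022-11-10 is a Thursday, so no roll-forward applies.

2022-11-10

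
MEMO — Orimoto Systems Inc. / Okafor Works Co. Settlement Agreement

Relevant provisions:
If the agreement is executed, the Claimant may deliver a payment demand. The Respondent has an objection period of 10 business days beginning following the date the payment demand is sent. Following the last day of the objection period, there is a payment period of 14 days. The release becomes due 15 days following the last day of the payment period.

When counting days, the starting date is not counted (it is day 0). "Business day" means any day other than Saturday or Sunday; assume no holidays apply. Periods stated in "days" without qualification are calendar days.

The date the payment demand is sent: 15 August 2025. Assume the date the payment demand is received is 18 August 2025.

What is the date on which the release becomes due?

The last day of the objection period: 10 business days after Friday, 15 August 2025, skipping weekends — Aug 18, Aug 19, Aug 20, Aug 21, Aug 22, Aug 25, Aug 26, Aug 27, Aug 28, Aug 29 — lands on Friday, 29 August 2025.
The last day of the payment period: 29 August 2025 + 14 days = 12 September 2025.
The date on which the release becomes due: 12 September 2025 + 15 days = 27 September 2025.

27 September 2025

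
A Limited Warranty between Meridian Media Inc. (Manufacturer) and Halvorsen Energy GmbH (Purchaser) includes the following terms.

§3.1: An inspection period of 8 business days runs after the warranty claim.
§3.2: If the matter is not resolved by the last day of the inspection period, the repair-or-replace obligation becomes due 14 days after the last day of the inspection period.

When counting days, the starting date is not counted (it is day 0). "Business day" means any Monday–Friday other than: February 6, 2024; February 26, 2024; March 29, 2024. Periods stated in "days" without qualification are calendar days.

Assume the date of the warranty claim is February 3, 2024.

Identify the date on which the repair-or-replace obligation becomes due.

From Saturday, February 3, 2024, 8 business days (Feb 5, Feb 7, Feb 8, Feb 9, Feb 12, Feb 13, Feb 14, Feb 15, skipping weekends and the listed holiday on Feb 6) brings us to Thursday, February 15, 2024, which is the last day of the inspection period.
Adding 14 calendar days to February 15, 2024 gives February 29, 2024, which is the date on which the repair-or-replace obligation becomes due.

February 29, 2024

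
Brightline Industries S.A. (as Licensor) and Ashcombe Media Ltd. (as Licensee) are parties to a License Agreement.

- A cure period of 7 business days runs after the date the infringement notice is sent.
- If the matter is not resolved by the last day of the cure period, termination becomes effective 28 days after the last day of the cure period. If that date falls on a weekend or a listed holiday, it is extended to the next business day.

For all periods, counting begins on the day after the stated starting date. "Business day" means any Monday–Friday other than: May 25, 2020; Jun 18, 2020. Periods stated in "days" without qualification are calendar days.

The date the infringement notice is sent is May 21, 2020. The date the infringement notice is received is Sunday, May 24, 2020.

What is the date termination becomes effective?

Jun 30, 2020

From Thursday, May 21, 2020, 7 business days (May 22, May 26, May 27, May 28, May 29, Jun 1, Jun 2, skipping weekends and the listed holiday on May 25) brings us to Tuesday, Jun 2, 2020, which is the last day of the cure period.
The date termination becomes effective: Jun 2, 2020 + 28 days = Jun 30, 2020. Jun 30, 2020 is a Tuesday and is not a listed holiday, so no roll-forward applies.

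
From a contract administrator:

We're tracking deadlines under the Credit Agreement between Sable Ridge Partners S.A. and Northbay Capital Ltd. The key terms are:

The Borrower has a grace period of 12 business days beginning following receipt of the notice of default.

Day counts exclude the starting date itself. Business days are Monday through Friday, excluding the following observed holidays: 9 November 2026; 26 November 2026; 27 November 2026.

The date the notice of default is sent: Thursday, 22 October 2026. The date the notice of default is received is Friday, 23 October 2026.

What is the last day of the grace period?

From Friday, 23 October 2026, 12 business days (Oct 26, Oct 27, Oct 28, Oct 29, …, Nov 6, Nov 10, Nov 11, skipping weekends and the listed holiday on Nov 9) brings us to Wednesday, 11 November 2026, which is the last day of the grace period.

11 November 2026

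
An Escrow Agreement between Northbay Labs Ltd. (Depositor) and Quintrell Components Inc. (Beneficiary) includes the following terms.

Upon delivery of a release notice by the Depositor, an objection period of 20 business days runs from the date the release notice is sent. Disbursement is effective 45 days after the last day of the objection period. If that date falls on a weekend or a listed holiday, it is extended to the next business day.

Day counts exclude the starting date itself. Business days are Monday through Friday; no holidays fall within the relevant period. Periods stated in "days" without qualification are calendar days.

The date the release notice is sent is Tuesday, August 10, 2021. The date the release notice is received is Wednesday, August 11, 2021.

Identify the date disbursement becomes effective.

October 22, 2021

From Tuesday, August 10, 2021, 20 business days (Aug 11, Aug 12, Aug 13, Aug 16, …, Sep 3, Sep 6, Sep 7, skipping weekends) brings us to Tuesday, September 7, 2021, which is the last day of the objection period.
Adding 45 calendar days to September 7, 2021 gives October 22, 2021, which is the date disbursement becomes effective. October 22, 2021 is a Friday, so no roll-forward applies.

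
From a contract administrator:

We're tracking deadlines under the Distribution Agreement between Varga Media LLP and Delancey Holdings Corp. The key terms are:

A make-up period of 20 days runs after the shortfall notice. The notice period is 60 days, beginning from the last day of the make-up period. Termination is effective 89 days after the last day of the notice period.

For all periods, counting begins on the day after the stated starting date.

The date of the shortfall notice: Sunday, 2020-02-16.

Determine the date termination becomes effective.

Adding 20 calendar days to 2020-02-16 gives 2020-03-07, which is the last day of the make-up period.
Adding 60 calendar days to 2020-03-07 gives 2020-05-06, which is the last day of the notice period.
Adding 89 calendar days to 2020-05-06 gives 2020-08-03, which is the date termination becomes effective.

2020-08-03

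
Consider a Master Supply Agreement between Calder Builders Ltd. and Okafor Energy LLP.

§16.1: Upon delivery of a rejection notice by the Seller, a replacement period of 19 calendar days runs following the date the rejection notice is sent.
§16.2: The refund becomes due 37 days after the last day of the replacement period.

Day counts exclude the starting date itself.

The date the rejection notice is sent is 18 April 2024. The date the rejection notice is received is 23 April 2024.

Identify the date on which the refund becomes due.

The last day of the replacement period: 18 April 2024 + 19 days = 7 May 2024.
Adding 37 calendar days to 7 May 2024 gives 13 June 2024, which is the date on which the refund becomes due.

13 June 2024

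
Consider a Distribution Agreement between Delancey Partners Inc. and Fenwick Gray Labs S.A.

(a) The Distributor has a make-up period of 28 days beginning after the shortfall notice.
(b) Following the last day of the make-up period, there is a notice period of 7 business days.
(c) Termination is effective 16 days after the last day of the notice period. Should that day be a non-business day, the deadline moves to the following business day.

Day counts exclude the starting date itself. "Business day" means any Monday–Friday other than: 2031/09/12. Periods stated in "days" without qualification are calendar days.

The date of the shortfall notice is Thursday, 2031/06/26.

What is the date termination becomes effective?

Adding 28 calendar days to 2031/06/26 gives 2031/07/24, which is the last day of the make-up period.
The last day of the notice period: 7 business days after Thursday, 2031/07/24, skipping weekends — Jul 25, Jul 28, Jul 29, Jul 30, Jul 31, Aug 1, Aug 4 — lands on Monday, 2031/08/04.
The date termination becomes effective: 16 calendar days after 2031/08/04 is 2031/08/20. 2031/08/20 is a Wednesday and is not a listed holiday, so no roll-forward applies.

2031/08/20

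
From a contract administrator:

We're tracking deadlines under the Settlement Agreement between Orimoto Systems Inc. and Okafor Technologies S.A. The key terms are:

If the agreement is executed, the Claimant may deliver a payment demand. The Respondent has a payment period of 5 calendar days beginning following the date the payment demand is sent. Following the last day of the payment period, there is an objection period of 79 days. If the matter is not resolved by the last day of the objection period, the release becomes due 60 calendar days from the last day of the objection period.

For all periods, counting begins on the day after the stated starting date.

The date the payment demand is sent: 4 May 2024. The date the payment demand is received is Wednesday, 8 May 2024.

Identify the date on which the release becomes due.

The last day of the payment period: 5 calendar days after 4 May 2024 is 9 May 2024.
The last day of the objection period: 79 calendar days after 9 May 2024 is 27 July 2024.
The date on which the release becomes due: 27 July 2024 + 60 days = 25 September 2024.

25 September 2024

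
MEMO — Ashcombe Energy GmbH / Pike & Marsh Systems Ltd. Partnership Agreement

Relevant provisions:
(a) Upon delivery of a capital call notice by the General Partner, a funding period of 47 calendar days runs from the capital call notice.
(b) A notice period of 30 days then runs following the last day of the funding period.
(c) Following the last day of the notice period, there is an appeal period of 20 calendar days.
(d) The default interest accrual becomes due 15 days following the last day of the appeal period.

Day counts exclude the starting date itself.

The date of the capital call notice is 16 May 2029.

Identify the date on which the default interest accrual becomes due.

5 September 2029

The last day of the funding period: 47 calendar days after 16 May 2029 is 2 July 2029.
The last day of the notice period: 2 July 2029 + 30 days = 1 August 2029.
Adding 20 calendar days to 1 August 2029 gives 21 August 2029, which is the last day of the appeal period.
Adding 15 calendar days to 21 August 2029 gives 5 September 2029, which is the date on which the default interest accrual becomes due.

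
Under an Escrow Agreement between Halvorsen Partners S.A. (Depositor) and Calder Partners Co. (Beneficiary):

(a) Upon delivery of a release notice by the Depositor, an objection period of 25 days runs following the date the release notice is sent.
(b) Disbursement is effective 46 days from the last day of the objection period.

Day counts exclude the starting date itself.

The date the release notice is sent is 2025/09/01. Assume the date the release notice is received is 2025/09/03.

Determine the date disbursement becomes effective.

The last day of the objection period: 2025/09/01 + 25 days = 2025/09/26.
The date disbursement becomes effective: 46 calendar days after 2025/09/26 is 2025/11/11.

2025/11/11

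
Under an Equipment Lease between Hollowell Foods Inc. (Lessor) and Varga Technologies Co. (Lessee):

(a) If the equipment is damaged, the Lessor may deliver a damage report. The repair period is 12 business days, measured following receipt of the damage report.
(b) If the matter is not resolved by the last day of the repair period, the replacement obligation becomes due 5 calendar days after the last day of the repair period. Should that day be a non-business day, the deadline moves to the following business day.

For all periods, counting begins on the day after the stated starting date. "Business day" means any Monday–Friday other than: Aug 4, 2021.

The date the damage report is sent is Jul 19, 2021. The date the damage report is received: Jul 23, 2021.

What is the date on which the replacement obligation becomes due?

From Friday, Jul 23, 2021, 12 business days (Jul 26, Jul 27, Jul 28, Jul 29, …, Aug 9, Aug 10, Aug 11, skipping weekends and the listed holiday on Aug 4) brings us to Wednesday, Aug 11, 2021, which is the last day of the repair period.
The date on which the replacement obligation becomes due: Aug 11, 2021 + 5 days = Aug 16, 2021. Aug 16, 2021 is a Monday and is not a listed holiday, so no roll-forward applies.

Aug 16, 2021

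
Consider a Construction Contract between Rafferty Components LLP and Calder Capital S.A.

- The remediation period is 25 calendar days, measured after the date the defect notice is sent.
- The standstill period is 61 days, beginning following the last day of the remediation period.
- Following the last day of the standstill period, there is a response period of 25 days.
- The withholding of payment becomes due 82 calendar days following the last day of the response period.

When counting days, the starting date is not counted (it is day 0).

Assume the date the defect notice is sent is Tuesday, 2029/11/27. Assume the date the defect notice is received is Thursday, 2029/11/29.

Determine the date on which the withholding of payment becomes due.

The last day of the remediation period: 25 calendar days after 2029/11/27 is 2029/12/22.
The last day of the standstill period: 2029/12/22 + 61 days = 2030/02/21.
The last day of the response period: 2030/02/21 + 25 days = 2030/03/18.
The date on which the withholding of payment becomes due: 2030/03/18 + 82 days = 2030/06/08.

2030/06/08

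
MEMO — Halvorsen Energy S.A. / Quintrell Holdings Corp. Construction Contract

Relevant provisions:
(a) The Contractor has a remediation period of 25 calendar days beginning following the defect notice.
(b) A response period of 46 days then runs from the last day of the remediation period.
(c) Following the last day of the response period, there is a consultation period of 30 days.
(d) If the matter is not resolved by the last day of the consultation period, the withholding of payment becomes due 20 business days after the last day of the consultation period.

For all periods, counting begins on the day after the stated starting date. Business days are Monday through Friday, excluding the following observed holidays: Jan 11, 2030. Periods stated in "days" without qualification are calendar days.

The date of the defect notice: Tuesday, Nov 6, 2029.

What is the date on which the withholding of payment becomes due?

The last day of the remediation period: 25 calendar days after Nov 6, 2029 is Dec 1, 2029.
Adding 46 calendar days to Dec 1, 2029 gives Jan 16, 2030, which is the last day of the response period.
The last day of the consultation period: 30 calendar days after Jan 16, 2030 is Feb 15, 2030.
The date on which the withholding of payment becomes due: 20 business days after Friday, Feb 15, 2030, skipping weekends — Feb 18, Feb 19, Feb 20, Feb 21, …, Mar 13, Mar 14, Mar 15 — lands on Friday, Mar 15, 2030.

Mar 15, 2030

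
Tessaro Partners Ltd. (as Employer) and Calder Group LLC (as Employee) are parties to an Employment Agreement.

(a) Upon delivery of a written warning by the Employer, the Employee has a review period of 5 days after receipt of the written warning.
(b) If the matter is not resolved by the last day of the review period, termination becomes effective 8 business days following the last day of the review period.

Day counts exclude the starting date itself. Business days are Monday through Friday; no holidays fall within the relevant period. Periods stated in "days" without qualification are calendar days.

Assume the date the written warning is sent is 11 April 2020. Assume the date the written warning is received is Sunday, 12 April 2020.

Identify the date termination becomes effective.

29 April 2020

The last day of the review period: 5 calendar days after 12 April 2020 is 17 April 2020.
The date termination becomes effective: 8 business days after Friday, 17 April 2020, skipping weekends — Apr 20, Apr 21, Apr 22, Apr 23, Apr 24, Apr 27, Apr 28, Apr 29 — lands on Wednesday, 29 April 2020.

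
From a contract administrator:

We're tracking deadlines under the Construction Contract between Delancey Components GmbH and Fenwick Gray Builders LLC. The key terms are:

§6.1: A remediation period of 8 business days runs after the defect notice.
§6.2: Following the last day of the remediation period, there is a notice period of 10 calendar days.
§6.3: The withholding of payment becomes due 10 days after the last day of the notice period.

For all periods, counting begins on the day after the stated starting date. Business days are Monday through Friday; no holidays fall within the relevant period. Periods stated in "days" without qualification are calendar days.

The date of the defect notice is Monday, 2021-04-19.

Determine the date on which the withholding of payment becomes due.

2021-05-19

The last day of the remediation period: 8 business days after Monday, 2021-04-19, skipping weekends — Apr 20, Apr 21, Apr 22, Apr 23, Apr 26, Apr 27, Apr 28, Apr 29 — lands on Thursday, 2021-04-29.
The last day of the notice period: 2021-04-29 + 10 days = 2021-05-09.
The date on which the withholding of payment becomes due: 2021-05-09 + 10 days = 2021-05-19.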